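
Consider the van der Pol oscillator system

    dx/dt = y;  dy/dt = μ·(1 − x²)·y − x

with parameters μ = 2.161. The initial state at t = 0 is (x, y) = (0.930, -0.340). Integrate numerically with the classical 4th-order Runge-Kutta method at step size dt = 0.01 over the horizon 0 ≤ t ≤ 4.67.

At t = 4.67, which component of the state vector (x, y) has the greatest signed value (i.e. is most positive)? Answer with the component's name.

t=0.000: state=(0.930, -0.340)
step 1 (dt=0.01): k1=(-0.340, -1.029), k2=(-0.345, -1.031), k3=(-0.345, -1.031), k4=(-0.350, -1.034); state += dt/6·(k1+2k2+2k3+k4)
t=0.010: state=(0.927, -0.350)
t=0.020: state=(0.923, -0.361)
t=0.030: state=(0.919, -0.371)
continuing one RK4 step at a time; state shown every 20 steps (Δt=0.2):
t=0.200: state=(0.841, -0.559)
t=0.400: state=(0.703, -0.835)
t=0.600: state=(0.498, -1.237)
t=0.800: state=(0.191, -1.888)
t=1.000: state=(-0.281, -2.881)
t=1.200: state=(-0.948, -3.605)
t=1.400: state=(-1.588, -2.460)
t=1.600: state=(-1.895, -0.749)
t=1.800: state=(-1.957, -0.002)
t=2.000: state=(-1.930, 0.226)
t=2.200: state=(-1.876, 0.301)
t=2.400: state=(-1.812, 0.337)
t=2.600: state=(-1.742, 0.365)
t=2.800: state=(-1.666, 0.394)
t=3.000: state=(-1.584, 0.428)
t=3.200: state=(-1.494, 0.471)
t=3.400: state=(-1.394, 0.526)
t=3.600: state=(-1.282, 0.602)
t=3.800: state=(-1.152, 0.710)
t=4.000: state=(-0.994, 0.873)
t=4.200: state=(-0.796, 1.137)
t=4.400: state=(-0.527, 1.594)
t=4.600: state=(-0.135, 2.407)
t=4.670: state=(0.047, 2.802)
compare at T: x=0.047, y=2.802

largest component: y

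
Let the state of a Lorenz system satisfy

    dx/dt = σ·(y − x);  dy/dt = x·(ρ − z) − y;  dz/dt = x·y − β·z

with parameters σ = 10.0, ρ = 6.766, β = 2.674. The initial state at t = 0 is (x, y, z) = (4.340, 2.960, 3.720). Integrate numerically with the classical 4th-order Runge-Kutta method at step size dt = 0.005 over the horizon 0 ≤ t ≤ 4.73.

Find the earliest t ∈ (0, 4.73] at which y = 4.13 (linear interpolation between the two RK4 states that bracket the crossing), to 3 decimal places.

t = 0.160

t=0.000: state=(4.340, 2.960, 3.720)
step 1 (dt=0.005): k1=(-13.800, 10.260, 2.899), k2=(-13.199, 10.098, 2.888), k3=(-13.218, 10.103, 2.891), k4=(-12.634, 9.946, 2.881); state += dt/6·(k1+2k2+2k3+k4)
t=0.005: state=(4.274, 3.011, 3.734)
t=0.010: state=(4.214, 3.059, 3.749)
t=0.015: state=(4.158, 3.107, 3.763)
t=0.155: state=(3.856, 4.103, 4.241)
next step: t=0.160: state=(3.868, 4.131, 4.264) — y has crossed 4.13
linear interpolation between t=0.155 (4.10319) and t=0.160 (4.13115) → t≈0.160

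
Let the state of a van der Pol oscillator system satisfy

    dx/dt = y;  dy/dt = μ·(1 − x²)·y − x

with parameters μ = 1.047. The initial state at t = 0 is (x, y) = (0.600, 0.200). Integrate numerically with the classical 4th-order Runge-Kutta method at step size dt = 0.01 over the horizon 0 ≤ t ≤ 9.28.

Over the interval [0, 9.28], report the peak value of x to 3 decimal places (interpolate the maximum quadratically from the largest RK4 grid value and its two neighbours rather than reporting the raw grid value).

max x = 1.980

t=0.000: state=(0.600, 0.200)
step 1 (dt=0.01): k1=(0.200, -0.466), k2=(0.198, -0.469), k3=(0.198, -0.469), k4=(0.195, -0.472); state += dt/6·(k1+2k2+2k3+k4)
t=0.010: state=(0.602, 0.195)
t=0.020: state=(0.604, 0.191)
t=0.030: state=(0.606, 0.186)
continuing one RK4 step at a time; state shown every 50 steps (Δt=0.5):
t=0.500: state=(0.631, -0.094)
t=1.000: state=(0.491, -0.483)
t=1.500: state=(0.130, -0.986)
t=2.000: state=(-0.506, -1.523)
t=2.500: state=(-1.251, -1.220)
t=3.000: state=(-1.583, -0.134)
t=3.500: state=(-1.474, 0.491)
t=4.000: state=(-1.128, 0.895)
t=4.500: state=(-0.548, 1.490)
t=5.000: state=(0.441, 2.486)
t=5.500: state=(1.636, 1.703)
t=6.000: state=(1.979, -0.056)
t=6.500: state=(1.805, -0.540)
t=7.000: state=(1.475, -0.779)
t=7.500: state=(1.007, -1.133)
t=8.000: state=(0.276, -1.885)
t=8.500: state=(-0.923, -2.716)
t=9.000: state=(-1.903, -0.864)
t=9.280: state=(-2.009, 0.002)
largest grid value and its neighbours: x(5.960)=1.97997, x(5.970)=1.98008, x(5.980)=1.97999
parabola through these three points peaks at t≈5.970 with x≈1.98008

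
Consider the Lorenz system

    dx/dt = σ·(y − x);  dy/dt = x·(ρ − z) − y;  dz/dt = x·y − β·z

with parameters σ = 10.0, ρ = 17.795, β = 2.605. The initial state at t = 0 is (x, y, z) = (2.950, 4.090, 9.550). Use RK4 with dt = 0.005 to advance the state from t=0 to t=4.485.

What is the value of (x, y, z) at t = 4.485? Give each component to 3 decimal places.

(x, y, z) = (8.483, 7.893, 19.550)

t=0.000: state=(2.950, 4.090, 9.550)
step 1 (dt=0.005): k1=(11.400, 20.233, -12.812), k2=(11.621, 20.513, -12.462), k3=(11.622, 20.514, -12.460), k4=(11.845, 20.797, -12.104); state += dt/6·(k1+2k2+2k3+k4)
t=0.005: state=(3.008, 4.193, 9.488)
t=0.010: state=(3.068, 4.298, 9.429)
t=0.015: state=(3.131, 4.406, 9.374)
continuing one RK4 step at a time; state shown every 40 steps (Δt=0.2):
t=0.200: state=(7.258, 10.349, 11.581)
t=0.400: state=(9.892, 7.628, 22.992)
t=0.600: state=(3.776, 1.861, 17.506)
t=0.800: state=(2.791, 3.365, 11.468)
t=1.000: state=(5.747, 8.182, 10.596)
t=1.200: state=(10.090, 10.233, 20.385)
t=1.400: state=(5.429, 2.747, 19.586)
t=1.600: state=(3.098, 3.219, 13.141)
t=1.800: state=(5.172, 7.109, 11.000)
t=2.000: state=(9.458, 10.576, 18.292)
t=2.200: state=(6.540, 3.847, 20.411)
t=2.400: state=(3.576, 3.380, 14.322)
t=2.600: state=(5.087, 6.710, 11.728)
t=2.800: state=(8.915, 10.189, 17.386)
t=3.000: state=(7.025, 4.663, 20.408)
t=3.200: state=(4.044, 3.703, 15.017)
t=3.400: state=(5.247, 6.673, 12.463)
t=3.600: state=(8.575, 9.690, 17.215)
t=3.800: state=(7.105, 5.105, 20.036)
t=4.000: state=(4.434, 4.092, 15.348)
t=4.200: state=(5.520, 6.817, 13.135)
t=4.400: state=(8.359, 9.200, 17.383)
t=4.485: state=(8.483, 7.893, 19.550)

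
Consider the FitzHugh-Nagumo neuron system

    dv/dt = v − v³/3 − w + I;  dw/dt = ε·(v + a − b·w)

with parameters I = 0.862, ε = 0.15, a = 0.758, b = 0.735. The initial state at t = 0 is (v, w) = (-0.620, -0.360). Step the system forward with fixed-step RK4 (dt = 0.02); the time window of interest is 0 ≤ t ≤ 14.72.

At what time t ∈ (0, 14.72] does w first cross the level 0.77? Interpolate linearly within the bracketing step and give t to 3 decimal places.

t = 4.016

t=0.000: state=(-0.620, -0.360)
step 1 (dt=0.02): k1=(0.681, 0.060), k2=(0.685, 0.061), k3=(0.685, 0.061), k4=(0.689, 0.062); state += dt/6·(k1+2k2+2k3+k4)
t=0.020: state=(-0.606, -0.359)
t=0.040: state=(-0.592, -0.358)
t=0.060: state=(-0.578, -0.356)
continuing one RK4 step at a time; state shown every 25 steps (Δt=0.5):
t=0.500: state=(-0.218, -0.317)
t=1.000: state=(0.384, -0.240)
t=1.500: state=(1.195, -0.114)
t=2.000: state=(1.786, 0.059)
t=2.500: state=(1.952, 0.250)
t=3.000: state=(1.944, 0.434)
t=3.500: state=(1.894, 0.606)
t=4.000: state=(1.834, 0.765)
next step: t=4.020: state=(1.831, 0.771) — w has crossed 0.77
linear interpolation between t=4.000 (0.76511) and t=4.020 (0.77119) → t≈4.016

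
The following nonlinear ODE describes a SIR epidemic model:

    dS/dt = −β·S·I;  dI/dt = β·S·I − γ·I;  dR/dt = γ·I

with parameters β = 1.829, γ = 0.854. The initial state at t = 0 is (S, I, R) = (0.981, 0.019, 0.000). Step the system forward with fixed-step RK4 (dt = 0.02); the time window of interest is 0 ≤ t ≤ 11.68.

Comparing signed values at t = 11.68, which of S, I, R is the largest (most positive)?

largest component: R

t=0.000: state=(0.981, 0.019, 0.000)
step 1 (dt=0.02): k1=(-0.034, 0.018, 0.016), k2=(-0.034, 0.018, 0.016), k3=(-0.034, 0.018, 0.016), k4=(-0.035, 0.018, 0.017); state += dt/6·(k1+2k2+2k3+k4)
t=0.020: state=(0.980, 0.019, 0.000)
t=0.040: state=(0.980, 0.020, 0.001)
t=0.060: state=(0.979, 0.020, 0.001)
continuing one RK4 step at a time; state shown every 25 steps (Δt=0.5):
t=0.500: state=(0.960, 0.030, 0.010)
t=1.000: state=(0.927, 0.047, 0.026)
t=1.500: state=(0.879, 0.070, 0.051)
t=2.000: state=(0.815, 0.099, 0.087)
t=2.500: state=(0.734, 0.131, 0.136)
t=3.000: state=(0.642, 0.160, 0.198)
t=3.500: state=(0.549, 0.180, 0.271)
t=4.000: state=(0.464, 0.186, 0.350)
t=4.500: state=(0.392, 0.180, 0.428)
t=5.000: state=(0.335, 0.163, 0.502)
t=5.500: state=(0.291, 0.142, 0.567)
t=6.000: state=(0.259, 0.119, 0.623)
t=6.500: state=(0.234, 0.097, 0.669)
t=7.000: state=(0.216, 0.078, 0.706)
t=7.500: state=(0.203, 0.061, 0.736)
t=8.000: state=(0.193, 0.048, 0.759)
t=8.500: state=(0.186, 0.037, 0.777)
t=9.000: state=(0.180, 0.029, 0.791)
t=9.500: state=(0.176, 0.022, 0.802)
t=10.000: state=(0.173, 0.017, 0.810)
t=10.500: state=(0.171, 0.013, 0.816)
t=11.000: state=(0.169, 0.010, 0.821)
t=11.500: state=(0.168, 0.007, 0.825)
t=11.680: state=(0.167, 0.007, 0.826)
compare at T: S=0.167, I=0.007, R=0.826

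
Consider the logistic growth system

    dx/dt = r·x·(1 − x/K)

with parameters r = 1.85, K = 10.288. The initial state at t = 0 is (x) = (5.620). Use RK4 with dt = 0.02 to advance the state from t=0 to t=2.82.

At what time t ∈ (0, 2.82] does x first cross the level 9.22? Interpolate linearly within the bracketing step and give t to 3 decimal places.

t=0.000: state=(5.620)
step 1 (dt=0.02): k1=(4.717), k2=(4.709), k3=(4.709), k4=(4.700); state += dt/6·(k1+2k2+2k3+k4)
t=0.020: state=(5.714)
t=0.040: state=(5.808)
t=0.060: state=(5.901)
continuing one RK4 step at a time; state shown every 5 steps (Δt=0.1):
t=0.100: state=(6.086)
t=0.200: state=(6.537)
t=0.300: state=(6.966)
t=0.400: state=(7.368)
t=0.500: state=(7.739)
t=0.600: state=(8.077)
t=0.700: state=(8.381)
t=0.800: state=(8.652)
t=0.900: state=(8.891)
t=1.000: state=(9.100)
t=1.060: state=(9.211)
next step: t=1.080: state=(9.247) — x has crossed 9.22
linear interpolation between t=1.060 (9.21137) and t=1.080 (9.24652) → t≈1.065

t = 1.065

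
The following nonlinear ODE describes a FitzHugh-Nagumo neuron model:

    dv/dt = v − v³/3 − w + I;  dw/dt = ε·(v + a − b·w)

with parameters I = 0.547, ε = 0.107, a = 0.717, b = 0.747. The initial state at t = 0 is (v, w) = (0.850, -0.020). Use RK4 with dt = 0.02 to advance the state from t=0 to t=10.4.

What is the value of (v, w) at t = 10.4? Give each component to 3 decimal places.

(v, w) = (0.330, 1.493)

t=0.000: state=(0.850, -0.020)
step 1 (dt=0.02): k1=(1.212, 0.169), k2=(1.214, 0.170), k3=(1.214, 0.170), k4=(1.215, 0.172); state += dt/6·(k1+2k2+2k3+k4)
t=0.020: state=(0.874, -0.017)
t=0.040: state=(0.899, -0.013)
t=0.060: state=(0.923, -0.010)
continuing one RK4 step at a time; state shown every 25 steps (Δt=0.5):
t=0.500: state=(1.417, 0.079)
t=1.000: state=(1.733, 0.197)
t=1.500: state=(1.818, 0.321)
t=2.000: state=(1.809, 0.441)
t=2.500: state=(1.771, 0.555)
t=3.000: state=(1.724, 0.663)
t=3.500: state=(1.673, 0.763)
t=4.000: state=(1.620, 0.858)
t=4.500: state=(1.565, 0.945)
t=5.000: state=(1.509, 1.026)
t=5.500: state=(1.450, 1.101)
t=6.000: state=(1.388, 1.170)
t=6.500: state=(1.323, 1.233)
t=7.000: state=(1.253, 1.290)
t=7.500: state=(1.177, 1.341)
t=8.000: state=(1.092, 1.385)
t=8.500: state=(0.995, 1.423)
t=9.000: state=(0.880, 1.454)
t=9.500: state=(0.736, 1.478)
t=10.000: state=(0.543, 1.491)
t=10.400: state=(0.330, 1.493)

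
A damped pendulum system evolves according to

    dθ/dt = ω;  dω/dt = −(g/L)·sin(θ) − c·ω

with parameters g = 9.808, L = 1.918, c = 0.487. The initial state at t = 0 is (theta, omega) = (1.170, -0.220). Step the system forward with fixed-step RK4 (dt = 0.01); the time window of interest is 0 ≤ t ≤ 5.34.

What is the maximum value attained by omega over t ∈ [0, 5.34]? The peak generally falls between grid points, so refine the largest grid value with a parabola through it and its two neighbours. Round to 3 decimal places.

max omega = 1.500

t=0.000: state=(1.170, -0.220)
step 1 (dt=0.01): k1=(-0.220, -4.601), k2=(-0.243, -4.588), k3=(-0.243, -4.588), k4=(-0.266, -4.574); state += dt/6·(k1+2k2+2k3+k4)
t=0.010: state=(1.168, -0.266)
t=0.020: state=(1.165, -0.311)
t=0.030: state=(1.161, -0.357)
continuing one RK4 step at a time; state shown every 20 steps (Δt=0.2):
t=0.200: state=(1.038, -1.075)
t=0.400: state=(0.753, -1.738)
t=0.600: state=(0.363, -2.092)
t=0.800: state=(-0.057, -2.042)
t=1.000: state=(-0.427, -1.610)
t=1.200: state=(-0.685, -0.937)
t=1.400: state=(-0.797, -0.183)
t=1.600: state=(-0.761, 0.527)
t=1.800: state=(-0.596, 1.095)
t=2.000: state=(-0.338, 1.434)
t=2.200: state=(-0.042, 1.482)
t=2.400: state=(0.235, 1.245)
t=2.600: state=(0.442, 0.798)
t=2.800: state=(0.548, 0.252)
t=3.000: state=(0.544, -0.284)
t=3.200: state=(0.441, -0.724)
t=3.400: state=(0.265, -0.996)
t=3.600: state=(0.056, -1.059)
t=3.800: state=(-0.144, -0.914)
t=4.000: state=(-0.299, -0.609)
t=4.200: state=(-0.382, -0.221)
t=4.400: state=(-0.387, 0.171)
t=4.600: state=(-0.318, 0.496)
t=4.800: state=(-0.196, 0.700)
t=5.000: state=(-0.048, 0.754)
t=5.200: state=(0.095, 0.658)
t=5.340: state=(0.178, 0.519)
largest grid value and its neighbours: omega(2.120)=1.49932, omega(2.130)=1.49985, omega(2.140)=1.49962
parabola through these three points peaks at t≈2.132 with omega≈1.49986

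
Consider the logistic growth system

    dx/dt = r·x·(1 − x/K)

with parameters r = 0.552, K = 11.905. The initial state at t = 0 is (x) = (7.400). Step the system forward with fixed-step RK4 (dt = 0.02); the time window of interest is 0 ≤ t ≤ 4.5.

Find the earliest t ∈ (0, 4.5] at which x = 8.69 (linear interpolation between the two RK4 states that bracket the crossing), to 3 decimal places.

t=0.000: state=(7.400)
step 1 (dt=0.02): k1=(1.546), k2=(1.544), k3=(1.544), k4=(1.542); state += dt/6·(k1+2k2+2k3+k4)
t=0.020: state=(7.431)
t=0.040: state=(7.462)
t=0.060: state=(7.492)
continuing one RK4 step at a time; state shown every 10 steps (Δt=0.2):
t=0.200: state=(7.705)
t=0.400: state=(8.000)
t=0.600: state=(8.284)
t=0.800: state=(8.556)
t=0.900: state=(8.687)
next step: t=0.920: state=(8.713) — x has crossed 8.69
linear interpolation between t=0.900 (8.68706) and t=0.920 (8.71292) → t≈0.902

t = 0.902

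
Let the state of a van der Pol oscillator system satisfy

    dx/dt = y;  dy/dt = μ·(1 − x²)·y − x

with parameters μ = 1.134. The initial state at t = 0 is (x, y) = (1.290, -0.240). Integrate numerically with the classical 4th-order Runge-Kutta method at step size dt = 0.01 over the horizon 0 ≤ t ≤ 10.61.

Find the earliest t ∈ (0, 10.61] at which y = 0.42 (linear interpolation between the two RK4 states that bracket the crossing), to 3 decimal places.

t=0.000: state=(1.290, -0.240)
step 1 (dt=0.01): k1=(-0.240, -1.109), k2=(-0.246, -1.105), k3=(-0.246, -1.105), k4=(-0.251, -1.100); state += dt/6·(k1+2k2+2k3+k4)
t=0.010: state=(1.288, -0.251)
t=0.020: state=(1.285, -0.262)
t=0.030: state=(1.282, -0.273)
continuing one RK4 step at a time; state shown every 50 steps (Δt=0.5):
t=0.500: state=(1.044, -0.731)
t=1.000: state=(0.540, -1.341)
t=1.500: state=(-0.375, -2.362)
t=2.000: state=(-1.564, -1.788)
t=2.500: state=(-1.941, 0.017)
t=2.840: state=(-1.856, 0.416)
next step: t=2.850: state=(-1.852, 0.423) — y has crossed 0.42
linear interpolation between t=2.840 (0.41575) and t=2.850 (0.42270) → t≈2.846

t = 2.846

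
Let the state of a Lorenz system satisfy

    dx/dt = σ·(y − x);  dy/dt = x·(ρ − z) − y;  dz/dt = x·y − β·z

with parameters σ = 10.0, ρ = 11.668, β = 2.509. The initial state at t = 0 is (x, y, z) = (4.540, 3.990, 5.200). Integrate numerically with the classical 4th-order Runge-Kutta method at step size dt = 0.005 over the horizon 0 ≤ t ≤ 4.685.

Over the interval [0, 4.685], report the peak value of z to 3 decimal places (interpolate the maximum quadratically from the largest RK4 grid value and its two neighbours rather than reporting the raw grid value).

max z = 14.441

t=0.000: state=(4.540, 3.990, 5.200)
step 1 (dt=0.005): k1=(-5.500, 25.375, 5.068), k2=(-4.728, 25.165, 5.268), k3=(-4.753, 25.176, 5.272), k4=(-4.004, 24.976, 5.475); state += dt/6·(k1+2k2+2k3+k4)
t=0.005: state=(4.516, 4.116, 5.226)
t=0.010: state=(4.500, 4.240, 5.255)
t=0.015: state=(4.490, 4.362, 5.285)
continuing one RK4 step at a time; state shown every 40 steps (Δt=0.2):
t=0.200: state=(6.537, 8.068, 8.592)
t=0.400: state=(7.346, 6.200, 14.267)
t=0.600: state=(4.136, 2.833, 12.315)
t=0.800: state=(2.968, 3.000, 8.874)
t=1.000: state=(3.894, 4.741, 7.405)
t=1.200: state=(6.005, 7.048, 9.319)
t=1.400: state=(6.685, 6.119, 12.886)
t=1.600: state=(4.733, 3.790, 12.057)
t=1.800: state=(3.769, 3.750, 9.602)
t=2.000: state=(4.453, 5.088, 8.615)
t=2.200: state=(5.867, 6.462, 10.115)
t=2.400: state=(6.088, 5.668, 12.161)
t=2.600: state=(4.849, 4.269, 11.504)
t=2.800: state=(4.284, 4.317, 9.884)
t=3.000: state=(4.846, 5.309, 9.412)
t=3.200: state=(5.731, 6.025, 10.582)
t=3.400: state=(5.682, 5.359, 11.670)
t=3.600: state=(4.892, 4.557, 11.089)
t=3.800: state=(4.622, 4.697, 10.065)
t=4.000: state=(5.073, 5.390, 9.939)
t=4.200: state=(5.584, 5.703, 10.787)
t=4.400: state=(5.431, 5.196, 11.316)
t=4.600: state=(4.940, 4.757, 10.836)
t=4.685: state=(4.831, 4.762, 10.527)
largest grid value and its neighbours: z(0.430)=14.43577, z(0.435)=14.44058, z(0.440)=14.43912
parabola through these three points peaks at t≈0.436 with z≈14.44080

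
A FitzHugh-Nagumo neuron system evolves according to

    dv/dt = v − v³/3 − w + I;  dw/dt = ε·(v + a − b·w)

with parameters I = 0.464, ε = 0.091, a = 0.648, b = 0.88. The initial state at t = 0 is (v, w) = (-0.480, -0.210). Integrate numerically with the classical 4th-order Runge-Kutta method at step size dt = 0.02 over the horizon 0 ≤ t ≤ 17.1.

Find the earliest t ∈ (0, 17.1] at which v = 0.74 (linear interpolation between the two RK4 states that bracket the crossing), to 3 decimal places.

t = 2.102

t=0.000: state=(-0.480, -0.210)
step 1 (dt=0.02): k1=(0.231, 0.032), k2=(0.232, 0.032), k3=(0.232, 0.032), k4=(0.234, 0.032); state += dt/6·(k1+2k2+2k3+k4)
t=0.020: state=(-0.475, -0.209)
t=0.040: state=(-0.471, -0.209)
t=0.060: state=(-0.466, -0.208)
continuing one RK4 step at a time; state shown every 50 steps (Δt=1):
t=1.000: state=(-0.143, -0.166)
t=2.000: state=(0.626, -0.080)
t=2.100: state=(0.737, -0.067)
next step: t=2.120: state=(0.760, -0.064) — v has crossed 0.74
linear interpolation between t=2.100 (0.73739) and t=2.120 (0.76016) → t≈2.102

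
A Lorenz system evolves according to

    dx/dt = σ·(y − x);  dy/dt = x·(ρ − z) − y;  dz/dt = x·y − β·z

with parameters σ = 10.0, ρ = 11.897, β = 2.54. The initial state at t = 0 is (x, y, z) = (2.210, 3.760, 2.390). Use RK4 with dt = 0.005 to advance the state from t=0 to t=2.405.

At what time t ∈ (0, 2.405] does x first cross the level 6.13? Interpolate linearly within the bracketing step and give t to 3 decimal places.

t = 0.189

t=0.000: state=(2.210, 3.760, 2.390)
step 1 (dt=0.005): k1=(15.500, 17.250, 2.239), k2=(15.544, 17.563, 2.467), k3=(15.550, 17.562, 2.468), k4=(15.601, 17.874, 2.701); state += dt/6·(k1+2k2+2k3+k4)
t=0.005: state=(2.288, 3.848, 2.402)
t=0.010: state=(2.366, 3.939, 2.417)
t=0.015: state=(2.445, 4.033, 2.434)
continuing one RK4 step at a time; state shown every 20 steps (Δt=0.1):
t=0.100: state=(3.983, 6.075, 3.212)
t=0.185: state=(6.022, 8.674, 5.453)
next step: t=0.190: state=(6.155, 8.823, 5.649) — x has crossed 6.13
linear interpolation between t=0.185 (6.02178) and t=0.190 (6.15480) → t≈0.189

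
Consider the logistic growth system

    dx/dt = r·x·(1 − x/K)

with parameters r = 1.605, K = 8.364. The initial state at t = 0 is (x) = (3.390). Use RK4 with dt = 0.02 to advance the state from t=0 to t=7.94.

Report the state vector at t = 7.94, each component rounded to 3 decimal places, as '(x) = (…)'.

t=0.000: state=(3.390)
step 1 (dt=0.02): k1=(3.236), k2=(3.245), k3=(3.245), k4=(3.255); state += dt/6·(k1+2k2+2k3+k4)
t=0.020: state=(3.455)
t=0.040: state=(3.520)
t=0.060: state=(3.586)
continuing one RK4 step at a time; state shown every 25 steps (Δt=0.5):
t=0.500: state=(5.046)
t=1.000: state=(6.460)
t=1.500: state=(7.388)
t=2.000: state=(7.896)
t=2.500: state=(8.148)
t=3.000: state=(8.266)
t=3.500: state=(8.320)
t=4.000: state=(8.344)
t=4.500: state=(8.355)
t=5.000: state=(8.360)
t=5.500: state=(8.362)
t=6.000: state=(8.363)
t=6.500: state=(8.364)
t=7.000: state=(8.364)
t=7.500: state=(8.364)
t=7.940: state=(8.364)

(x) = (8.364)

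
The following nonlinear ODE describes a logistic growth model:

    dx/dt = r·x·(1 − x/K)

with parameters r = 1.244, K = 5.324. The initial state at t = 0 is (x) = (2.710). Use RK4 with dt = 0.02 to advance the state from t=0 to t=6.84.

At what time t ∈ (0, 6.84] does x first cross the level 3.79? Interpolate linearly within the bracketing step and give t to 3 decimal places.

t=0.000: state=(2.710)
step 1 (dt=0.02): k1=(1.655), k2=(1.655), k3=(1.655), k4=(1.654); state += dt/6·(k1+2k2+2k3+k4)
t=0.020: state=(2.743)
t=0.040: state=(2.776)
t=0.060: state=(2.809)
continuing one RK4 step at a time; state shown every 25 steps (Δt=0.5):
t=0.500: state=(3.508)
t=0.680: state=(3.765)
next step: t=0.700: state=(3.793) — x has crossed 3.79
linear interpolation between t=0.680 (3.76531) and t=0.700 (3.79260) → t≈0.698

t = 0.698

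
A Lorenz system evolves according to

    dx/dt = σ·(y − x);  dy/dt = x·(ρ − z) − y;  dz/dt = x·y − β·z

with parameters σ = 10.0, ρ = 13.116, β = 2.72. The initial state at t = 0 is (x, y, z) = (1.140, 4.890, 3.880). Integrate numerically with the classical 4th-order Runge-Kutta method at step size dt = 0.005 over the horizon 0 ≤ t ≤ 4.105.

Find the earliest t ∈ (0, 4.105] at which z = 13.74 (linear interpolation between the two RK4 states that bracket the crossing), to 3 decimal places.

t=0.000: state=(1.140, 4.890, 3.880)
step 1 (dt=0.005): k1=(37.500, 5.639, -4.979), k2=(36.703, 6.506, -4.469), k3=(36.745, 6.484, -4.480), k4=(35.987, 7.333, -3.977); state += dt/6·(k1+2k2+2k3+k4)
t=0.005: state=(1.324, 4.922, 3.858)
t=0.010: state=(1.500, 4.963, 3.840)
t=0.015: state=(1.670, 5.012, 3.828)
continuing one RK4 step at a time; state shown every 40 steps (Δt=0.2):
t=0.200: state=(6.963, 9.968, 7.509)
t=0.295: state=(9.396, 11.035, 13.407)
next step: t=0.300: state=(9.474, 10.959, 13.742) — z has crossed 13.74
linear interpolation between t=0.295 (13.40747) and t=0.300 (13.74173) → t≈0.300

t = 0.300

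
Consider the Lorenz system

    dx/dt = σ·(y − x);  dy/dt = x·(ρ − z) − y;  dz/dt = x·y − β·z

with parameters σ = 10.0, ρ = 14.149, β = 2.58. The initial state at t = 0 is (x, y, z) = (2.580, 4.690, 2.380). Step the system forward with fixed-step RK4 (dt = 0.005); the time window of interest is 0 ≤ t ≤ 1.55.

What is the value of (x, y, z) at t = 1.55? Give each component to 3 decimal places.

t=0.000: state=(2.580, 4.690, 2.380)
step 1 (dt=0.005): k1=(21.100, 25.674, 5.960), k2=(21.214, 26.191, 6.338), k3=(21.224, 26.191, 6.340), k4=(21.348, 26.707, 6.727); state += dt/6·(k1+2k2+2k3+k4)
t=0.005: state=(2.686, 4.821, 2.412)
t=0.010: state=(2.794, 4.957, 2.447)
t=0.015: state=(2.903, 5.098, 2.487)
continuing one RK4 step at a time; state shown every 20 steps (Δt=0.1):
t=0.100: state=(5.119, 8.220, 4.053)
t=0.200: state=(8.668, 12.308, 9.633)
t=0.300: state=(10.924, 10.929, 18.456)
t=0.400: state=(8.342, 3.943, 20.786)
t=0.500: state=(4.079, 0.580, 17.116)
t=0.600: state=(1.663, 0.208, 13.294)
t=0.700: state=(0.820, 0.435, 10.301)
t=0.800: state=(0.683, 0.736, 7.995)
t=0.900: state=(0.868, 1.178, 6.241)
t=1.000: state=(1.324, 1.948, 4.971)
t=1.100: state=(2.188, 3.339, 4.247)
t=1.200: state=(3.741, 5.755, 4.468)
t=1.300: state=(6.274, 9.272, 6.823)
t=1.400: state=(9.236, 11.651, 12.821)
t=1.500: state=(9.894, 8.448, 19.050)
t=1.550: state=(8.704, 5.554, 19.813)

(x, y, z) = (8.704, 5.554, 19.813)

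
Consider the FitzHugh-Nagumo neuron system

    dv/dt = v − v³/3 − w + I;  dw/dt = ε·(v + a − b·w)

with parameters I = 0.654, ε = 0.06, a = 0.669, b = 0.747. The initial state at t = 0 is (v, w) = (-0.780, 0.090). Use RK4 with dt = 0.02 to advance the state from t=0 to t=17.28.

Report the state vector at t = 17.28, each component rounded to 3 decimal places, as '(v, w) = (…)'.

t=0.000: state=(-0.780, 0.090)
step 1 (dt=0.02): k1=(-0.058, -0.011), k2=(-0.058, -0.011), k3=(-0.058, -0.011), k4=(-0.058, -0.011); state += dt/6·(k1+2k2+2k3+k4)
t=0.020: state=(-0.781, 0.090)
t=0.040: state=(-0.782, 0.090)
t=0.060: state=(-0.783, 0.089)
continuing one RK4 step at a time; state shown every 50 steps (Δt=1):
t=1.000: state=(-0.843, 0.078)
t=2.000: state=(-0.911, 0.062)
t=3.000: state=(-0.973, 0.043)
t=4.000: state=(-1.018, 0.022)
t=5.000: state=(-1.041, -0.000)
t=6.000: state=(-1.041, -0.022)
t=7.000: state=(-1.020, -0.042)
t=8.000: state=(-0.981, -0.060)
t=9.000: state=(-0.924, -0.074)
t=10.000: state=(-0.844, -0.084)
t=11.000: state=(-0.729, -0.087)
t=12.000: state=(-0.544, -0.082)
t=13.000: state=(-0.179, -0.061)
t=14.000: state=(0.694, -0.008)
t=15.000: state=(1.749, 0.108)
t=16.000: state=(1.909, 0.252)
t=17.000: state=(1.871, 0.391)
t=17.280: state=(1.857, 0.429)

(v, w) = (1.857, 0.429)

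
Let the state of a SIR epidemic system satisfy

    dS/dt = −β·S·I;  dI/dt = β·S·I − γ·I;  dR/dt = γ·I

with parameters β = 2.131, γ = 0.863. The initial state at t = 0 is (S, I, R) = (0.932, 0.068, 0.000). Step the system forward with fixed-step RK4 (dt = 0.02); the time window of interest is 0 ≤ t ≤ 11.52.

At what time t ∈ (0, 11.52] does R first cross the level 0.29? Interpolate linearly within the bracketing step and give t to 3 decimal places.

t=0.000: state=(0.932, 0.068, 0.000)
step 1 (dt=0.02): k1=(-0.135, 0.076, 0.059), k2=(-0.136, 0.077, 0.059), k3=(-0.136, 0.077, 0.059), k4=(-0.138, 0.078, 0.060); state += dt/6·(k1+2k2+2k3+k4)
t=0.020: state=(0.929, 0.070, 0.001)
t=0.040: state=(0.926, 0.071, 0.002)
t=0.060: state=(0.924, 0.073, 0.004)
continuing one RK4 step at a time; state shown every 25 steps (Δt=0.5):
t=0.500: state=(0.847, 0.114, 0.039)
t=1.000: state=(0.727, 0.172, 0.100)
t=1.500: state=(0.588, 0.226, 0.187)
t=1.980: state=(0.459, 0.254, 0.287)
next step: t=2.000: state=(0.454, 0.255, 0.292) — R has crossed 0.29
linear interpolation between t=1.980 (0.28712) and t=2.000 (0.29151) → t≈1.993

t = 1.993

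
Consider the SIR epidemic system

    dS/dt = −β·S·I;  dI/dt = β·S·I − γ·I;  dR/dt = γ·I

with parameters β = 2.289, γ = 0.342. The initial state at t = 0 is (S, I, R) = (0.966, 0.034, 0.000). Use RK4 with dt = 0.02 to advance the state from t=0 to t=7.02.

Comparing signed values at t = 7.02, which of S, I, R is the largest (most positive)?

t=0.000: state=(0.966, 0.034, 0.000)
step 1 (dt=0.02): k1=(-0.075, 0.064, 0.012), k2=(-0.077, 0.065, 0.012), k3=(-0.077, 0.065, 0.012), k4=(-0.078, 0.066, 0.012); state += dt/6·(k1+2k2+2k3+k4)
t=0.020: state=(0.964, 0.035, 0.000)
t=0.040: state=(0.963, 0.037, 0.000)
t=0.060: state=(0.961, 0.038, 0.001)
continuing one RK4 step at a time; state shown every 25 steps (Δt=0.5):
t=0.500: state=(0.906, 0.084, 0.010)
t=1.000: state=(0.781, 0.187, 0.032)
t=1.500: state=(0.577, 0.346, 0.077)
t=2.000: state=(0.355, 0.496, 0.150)
t=2.500: state=(0.192, 0.567, 0.242)
t=3.000: state=(0.100, 0.561, 0.339)
t=3.500: state=(0.054, 0.515, 0.431)
t=4.000: state=(0.031, 0.455, 0.514)
t=4.500: state=(0.019, 0.394, 0.587)
t=5.000: state=(0.013, 0.338, 0.649)
t=5.500: state=(0.009, 0.288, 0.703)
t=6.000: state=(0.006, 0.245, 0.748)
t=6.500: state=(0.005, 0.208, 0.787)
t=7.000: state=(0.004, 0.176, 0.820)
t=7.020: state=(0.004, 0.175, 0.821)
compare at T: S=0.004, I=0.175, R=0.821

largest component: R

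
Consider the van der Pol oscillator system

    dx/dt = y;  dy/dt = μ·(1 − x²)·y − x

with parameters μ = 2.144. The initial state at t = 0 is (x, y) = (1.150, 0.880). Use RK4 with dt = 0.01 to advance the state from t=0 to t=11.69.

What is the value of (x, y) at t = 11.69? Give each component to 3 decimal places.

(x, y) = (-1.739, 0.371)

t=0.000: state=(1.150, 0.880)
step 1 (dt=0.01): k1=(0.880, -1.758), k2=(0.871, -1.776), k3=(0.871, -1.775), k4=(0.862, -1.792); state += dt/6·(k1+2k2+2k3+k4)
t=0.010: state=(1.159, 0.862)
t=0.020: state=(1.167, 0.844)
t=0.030: state=(1.176, 0.826)
continuing one RK4 step at a time; state shown every 50 steps (Δt=0.5):
t=0.500: state=(1.354, -0.015)
t=1.000: state=(1.219, -0.477)
t=1.500: state=(0.879, -0.931)
t=2.000: state=(0.146, -2.304)
t=2.500: state=(-1.529, -3.016)
t=3.000: state=(-2.005, 0.116)
t=3.500: state=(-1.875, 0.323)
t=4.000: state=(-1.699, 0.385)
t=4.500: state=(-1.485, 0.478)
t=5.000: state=(-1.205, 0.666)
t=5.500: state=(-0.769, 1.179)
t=6.000: state=(0.203, 3.112)
t=6.500: state=(1.851, 1.570)
t=7.000: state=(1.991, -0.231)
t=7.500: state=(1.842, -0.337)
t=8.000: state=(1.659, -0.400)
t=8.500: state=(1.435, -0.506)
t=9.000: state=(1.134, -0.729)
t=9.500: state=(0.639, -1.391)
t=10.000: state=(-0.551, -3.708)
t=10.500: state=(-1.965, -0.729)
t=11.000: state=(-1.965, 0.271)
t=11.500: state=(-1.807, 0.348)
t=11.690: state=(-1.739, 0.371)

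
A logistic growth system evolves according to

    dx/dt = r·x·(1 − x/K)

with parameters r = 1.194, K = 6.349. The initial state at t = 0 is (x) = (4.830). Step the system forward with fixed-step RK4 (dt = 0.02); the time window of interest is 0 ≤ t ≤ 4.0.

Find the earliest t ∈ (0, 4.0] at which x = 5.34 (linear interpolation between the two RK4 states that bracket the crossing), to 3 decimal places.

t = 0.427

t=0.000: state=(4.830)
step 1 (dt=0.02): k1=(1.380), k2=(1.371), k3=(1.371), k4=(1.363); state += dt/6·(k1+2k2+2k3+k4)
t=0.020: state=(4.857)
t=0.040: state=(4.885)
t=0.060: state=(4.911)
continuing one RK4 step at a time; state shown every 10 steps (Δt=0.2):
t=0.200: state=(5.089)
t=0.400: state=(5.313)
t=0.420: state=(5.333)
next step: t=0.440: state=(5.353) — x has crossed 5.34
linear interpolation between t=0.420 (5.33320) and t=0.440 (5.35341) → t≈0.427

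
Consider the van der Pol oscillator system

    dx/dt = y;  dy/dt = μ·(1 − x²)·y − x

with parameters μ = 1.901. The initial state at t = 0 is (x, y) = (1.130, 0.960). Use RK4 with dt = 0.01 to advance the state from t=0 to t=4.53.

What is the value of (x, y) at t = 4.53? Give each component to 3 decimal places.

t=0.000: state=(1.130, 0.960)
step 1 (dt=0.01): k1=(0.960, -1.635), k2=(0.952, -1.655), k3=(0.952, -1.655), k4=(0.943, -1.675); state += dt/6·(k1+2k2+2k3+k4)
t=0.010: state=(1.140, 0.943)
t=0.020: state=(1.149, 0.927)
t=0.030: state=(1.158, 0.909)
continuing one RK4 step at a time; state shown every 20 steps (Δt=0.2):
t=0.200: state=(1.285, 0.581)
t=0.400: state=(1.363, 0.204)
t=0.600: state=(1.373, -0.087)
t=0.800: state=(1.333, -0.296)
t=1.000: state=(1.258, -0.458)
t=1.200: state=(1.151, -0.608)
t=1.400: state=(1.013, -0.780)
t=1.600: state=(0.835, -1.014)
t=1.800: state=(0.599, -1.374)
t=2.000: state=(0.270, -1.964)
t=2.200: state=(-0.208, -2.865)
t=2.400: state=(-0.869, -3.606)
t=2.600: state=(-1.537, -2.746)
t=2.800: state=(-1.906, -1.010)
t=3.000: state=(-2.003, -0.100)
t=3.200: state=(-1.986, 0.207)
t=3.400: state=(-1.933, 0.311)
t=3.600: state=(-1.865, 0.357)
t=3.800: state=(-1.791, 0.390)
t=4.000: state=(-1.710, 0.422)
t=4.200: state=(-1.622, 0.458)
t=4.400: state=(-1.526, 0.504)
t=4.530: state=(-1.458, 0.540)

(x, y) = (-1.458, 0.540)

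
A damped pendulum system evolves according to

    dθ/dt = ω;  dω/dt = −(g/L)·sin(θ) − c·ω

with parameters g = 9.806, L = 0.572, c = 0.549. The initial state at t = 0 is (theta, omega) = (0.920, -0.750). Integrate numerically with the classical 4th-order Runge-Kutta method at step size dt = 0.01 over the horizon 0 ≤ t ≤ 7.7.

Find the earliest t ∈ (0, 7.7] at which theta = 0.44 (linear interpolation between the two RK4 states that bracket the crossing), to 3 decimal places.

t=0.000: state=(0.920, -0.750)
step 1 (dt=0.01): k1=(-0.750, -13.228), k2=(-0.816, -13.152), k3=(-0.816, -13.149), k4=(-0.881, -13.070); state += dt/6·(k1+2k2+2k3+k4)
t=0.010: state=(0.912, -0.881)
t=0.020: state=(0.902, -1.011)
t=0.030: state=(0.892, -1.139)
t=0.230: state=(0.445, -3.088)
next step: t=0.240: state=(0.414, -3.143) — theta has crossed 0.44
linear interpolation between t=0.230 (0.44545) and t=0.240 (0.41429) → t≈0.232

t = 0.232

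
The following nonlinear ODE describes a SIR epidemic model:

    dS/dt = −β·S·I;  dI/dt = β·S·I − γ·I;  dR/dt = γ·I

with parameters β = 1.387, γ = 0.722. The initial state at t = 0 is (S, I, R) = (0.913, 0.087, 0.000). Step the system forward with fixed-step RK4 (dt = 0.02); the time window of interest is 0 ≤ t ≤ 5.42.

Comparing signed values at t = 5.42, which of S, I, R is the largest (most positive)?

largest component: R

t=0.000: state=(0.913, 0.087, 0.000)
step 1 (dt=0.02): k1=(-0.110, 0.047, 0.063), k2=(-0.111, 0.047, 0.063), k3=(-0.111, 0.047, 0.063), k4=(-0.111, 0.048, 0.063); state += dt/6·(k1+2k2+2k3+k4)
t=0.020: state=(0.911, 0.088, 0.001)
t=0.040: state=(0.909, 0.089, 0.003)
t=0.060: state=(0.906, 0.090, 0.004)
continuing one RK4 step at a time; state shown every 10 steps (Δt=0.2):
t=0.200: state=(0.890, 0.097, 0.013)
t=0.400: state=(0.865, 0.107, 0.028)
t=0.600: state=(0.839, 0.117, 0.044)
t=0.800: state=(0.811, 0.127, 0.062)
t=1.000: state=(0.782, 0.138, 0.081)
t=1.200: state=(0.751, 0.147, 0.101)
t=1.400: state=(0.720, 0.156, 0.123)
t=1.600: state=(0.689, 0.164, 0.147)
t=1.800: state=(0.658, 0.172, 0.171)
t=2.000: state=(0.626, 0.177, 0.196)
t=2.200: state=(0.596, 0.182, 0.222)
t=2.400: state=(0.566, 0.185, 0.249)
t=2.600: state=(0.538, 0.187, 0.275)
t=2.800: state=(0.511, 0.187, 0.302)
t=3.000: state=(0.485, 0.186, 0.329)
t=3.200: state=(0.461, 0.183, 0.356)
t=3.400: state=(0.438, 0.180, 0.382)
t=3.600: state=(0.417, 0.175, 0.408)
t=3.800: state=(0.398, 0.170, 0.433)
t=4.000: state=(0.380, 0.164, 0.457)
t=4.200: state=(0.363, 0.157, 0.480)
t=4.400: state=(0.348, 0.150, 0.502)
t=4.600: state=(0.334, 0.143, 0.523)
t=4.800: state=(0.322, 0.135, 0.543)
t=5.000: state=(0.310, 0.128, 0.562)
t=5.200: state=(0.300, 0.120, 0.580)
t=5.400: state=(0.290, 0.113, 0.597)
t=5.420: state=(0.289, 0.112, 0.599)
compare at T: S=0.289, I=0.112, R=0.599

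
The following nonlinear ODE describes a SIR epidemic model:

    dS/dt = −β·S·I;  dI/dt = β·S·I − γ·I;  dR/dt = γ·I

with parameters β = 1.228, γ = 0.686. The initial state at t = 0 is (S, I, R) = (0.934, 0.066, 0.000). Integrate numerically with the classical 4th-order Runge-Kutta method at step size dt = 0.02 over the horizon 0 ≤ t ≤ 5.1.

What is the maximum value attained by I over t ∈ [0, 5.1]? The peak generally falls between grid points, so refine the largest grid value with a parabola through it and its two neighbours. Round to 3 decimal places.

t=0.000: state=(0.934, 0.066, 0.000)
step 1 (dt=0.02): k1=(-0.076, 0.030, 0.045), k2=(-0.076, 0.031, 0.045), k3=(-0.076, 0.031, 0.045), k4=(-0.076, 0.031, 0.046); state += dt/6·(k1+2k2+2k3+k4)
t=0.020: state=(0.932, 0.067, 0.001)
t=0.040: state=(0.931, 0.067, 0.002)
t=0.060: state=(0.929, 0.068, 0.003)
continuing one RK4 step at a time; state shown every 10 steps (Δt=0.2):
t=0.200: state=(0.918, 0.072, 0.009)
t=0.400: state=(0.901, 0.079, 0.020)
t=0.600: state=(0.883, 0.085, 0.031)
t=0.800: state=(0.864, 0.092, 0.043)
t=1.000: state=(0.844, 0.099, 0.056)
t=1.200: state=(0.823, 0.106, 0.071)
t=1.400: state=(0.801, 0.113, 0.086)
t=1.600: state=(0.779, 0.120, 0.102)
t=1.800: state=(0.756, 0.126, 0.118)
t=2.000: state=(0.732, 0.132, 0.136)
t=2.200: state=(0.708, 0.137, 0.155)
t=2.400: state=(0.684, 0.142, 0.174)
t=2.600: state=(0.661, 0.146, 0.193)
t=2.800: state=(0.637, 0.149, 0.214)
t=3.000: state=(0.614, 0.152, 0.234)
t=3.200: state=(0.591, 0.153, 0.255)
t=3.400: state=(0.569, 0.154, 0.276)
t=3.600: state=(0.548, 0.154, 0.298)
t=3.800: state=(0.528, 0.153, 0.319)
t=4.000: state=(0.509, 0.152, 0.340)
t=4.200: state=(0.490, 0.150, 0.360)
t=4.400: state=(0.472, 0.147, 0.381)
t=4.600: state=(0.456, 0.143, 0.401)
t=4.800: state=(0.440, 0.140, 0.420)
t=5.000: state=(0.426, 0.135, 0.439)
t=5.100: state=(0.419, 0.133, 0.448)
largest grid value and its neighbours: I(3.480)=0.15423, I(3.500)=0.15424, I(3.520)=0.15424
parabola through these three points peaks at t≈3.501 with I≈0.15424

max I = 0.154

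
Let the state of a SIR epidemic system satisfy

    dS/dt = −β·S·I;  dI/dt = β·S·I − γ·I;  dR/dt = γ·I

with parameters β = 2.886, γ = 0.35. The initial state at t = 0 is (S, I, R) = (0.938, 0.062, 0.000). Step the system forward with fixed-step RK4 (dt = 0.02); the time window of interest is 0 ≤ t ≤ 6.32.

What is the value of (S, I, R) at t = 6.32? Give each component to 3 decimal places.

(S, I, R) = (0.001, 0.167, 0.832)

t=0.000: state=(0.938, 0.062, 0.000)
step 1 (dt=0.02): k1=(-0.168, 0.146, 0.022), k2=(-0.171, 0.149, 0.022), k3=(-0.172, 0.149, 0.022), k4=(-0.175, 0.153, 0.023); state += dt/6·(k1+2k2+2k3+k4)
t=0.020: state=(0.935, 0.065, 0.000)
t=0.040: state=(0.931, 0.068, 0.001)
t=0.060: state=(0.927, 0.071, 0.001)
continuing one RK4 step at a time; state shown every 25 steps (Δt=0.5):
t=0.500: state=(0.795, 0.185, 0.020)
t=1.000: state=(0.523, 0.406, 0.071)
t=1.500: state=(0.251, 0.589, 0.160)
t=2.000: state=(0.103, 0.629, 0.268)
t=2.500: state=(0.043, 0.582, 0.375)
t=3.000: state=(0.019, 0.510, 0.471)
t=3.500: state=(0.010, 0.437, 0.553)
t=4.000: state=(0.005, 0.371, 0.624)
t=4.500: state=(0.003, 0.313, 0.684)
t=5.000: state=(0.002, 0.264, 0.734)
t=5.500: state=(0.002, 0.222, 0.776)
t=6.000: state=(0.001, 0.187, 0.812)
t=6.320: state=(0.001, 0.167, 0.832)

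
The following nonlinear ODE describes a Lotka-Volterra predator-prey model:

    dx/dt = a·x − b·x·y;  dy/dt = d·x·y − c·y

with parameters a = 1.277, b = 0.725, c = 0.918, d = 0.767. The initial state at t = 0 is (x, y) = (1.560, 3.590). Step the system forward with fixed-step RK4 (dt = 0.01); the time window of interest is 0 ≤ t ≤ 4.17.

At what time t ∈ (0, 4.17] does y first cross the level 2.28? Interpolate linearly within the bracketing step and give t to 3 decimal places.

t = 1.343

t=0.000: state=(1.560, 3.590)
step 1 (dt=0.01): k1=(-2.068, 1.000), k2=(-2.060, 0.973), k3=(-2.060, 0.973), k4=(-2.052, 0.946); state += dt/6·(k1+2k2+2k3+k4)
t=0.010: state=(1.539, 3.600)
t=0.020: state=(1.519, 3.609)
t=0.030: state=(1.499, 3.618)
continuing one RK4 step at a time; state shown every 20 steps (Δt=0.2):
t=0.200: state=(1.186, 3.684)
t=0.400: state=(0.901, 3.594)
t=0.600: state=(0.701, 3.379)
t=0.800: state=(0.566, 3.097)
t=1.000: state=(0.476, 2.791)
t=1.200: state=(0.420, 2.487)
t=1.340: state=(0.394, 2.285)
next step: t=1.350: state=(0.392, 2.271) — y has crossed 2.28
linear interpolation between t=1.340 (2.28454) and t=1.350 (2.27050) → t≈1.343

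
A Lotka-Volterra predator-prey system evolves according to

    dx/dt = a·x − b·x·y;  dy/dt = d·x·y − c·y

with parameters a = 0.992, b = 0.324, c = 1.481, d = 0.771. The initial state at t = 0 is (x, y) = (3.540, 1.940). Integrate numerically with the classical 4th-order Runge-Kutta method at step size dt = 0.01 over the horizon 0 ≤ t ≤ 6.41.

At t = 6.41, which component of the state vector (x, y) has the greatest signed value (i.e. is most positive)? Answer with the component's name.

t=0.000: state=(3.540, 1.940)
step 1 (dt=0.01): k1=(1.287, 2.422), k2=(1.275, 2.447), k3=(1.275, 2.447), k4=(1.263, 2.472); state += dt/6·(k1+2k2+2k3+k4)
t=0.010: state=(3.553, 1.964)
t=0.020: state=(3.565, 1.989)
t=0.030: state=(3.578, 2.015)
continuing one RK4 step at a time; state shown every 25 steps (Δt=0.25):
t=0.250: state=(3.766, 2.718)
t=0.500: state=(3.704, 3.878)
t=0.750: state=(3.277, 5.277)
t=1.000: state=(2.604, 6.435)
t=1.250: state=(1.936, 6.870)
t=1.500: state=(1.435, 6.544)
t=1.750: state=(1.115, 5.763)
t=2.000: state=(0.930, 4.838)
t=2.250: state=(0.835, 3.955)
t=2.500: state=(0.802, 3.195)
t=2.750: state=(0.814, 2.577)
t=3.000: state=(0.864, 2.091)
t=3.250: state=(0.950, 1.718)
t=3.500: state=(1.071, 1.441)
t=3.750: state=(1.232, 1.242)
t=4.000: state=(1.436, 1.108)
t=4.250: state=(1.688, 1.033)
t=4.500: state=(1.992, 1.016)
t=4.750: state=(2.347, 1.066)
t=5.000: state=(2.746, 1.202)
t=5.250: state=(3.162, 1.466)
t=5.500: state=(3.537, 1.934)
t=5.750: state=(3.765, 2.708)
t=6.000: state=(3.706, 3.864)
t=6.250: state=(3.283, 5.263)
t=6.410: state=(2.866, 6.072)
compare at T: x=2.866, y=6.072

largest component: y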